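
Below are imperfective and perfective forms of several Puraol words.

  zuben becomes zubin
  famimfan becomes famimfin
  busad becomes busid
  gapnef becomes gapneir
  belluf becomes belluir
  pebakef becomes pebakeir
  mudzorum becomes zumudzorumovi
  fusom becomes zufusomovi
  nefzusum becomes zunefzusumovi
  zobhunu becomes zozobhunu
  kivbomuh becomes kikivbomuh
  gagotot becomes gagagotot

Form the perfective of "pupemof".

zuben and gapnef both have last vowel 'e' yet inflect differently (zubin, gapneir), so the last vowel is not what conditions the rule; the final letter is.
"pupemof" ends in -f. The stems ending in -f (gapnef → gapneir, belluf → belluir, pebakef → pebakeir) drop the final letter and add -ir.
The other patterns: stems ending in -d or -n change the last vowel to 'i'; stems ending in -m add zu- … -ovi around the stem; stems ending in -h, -t or -u repeat the first consonant+vowel as a prefix.
So pupemof → pupemoir.

pupemoir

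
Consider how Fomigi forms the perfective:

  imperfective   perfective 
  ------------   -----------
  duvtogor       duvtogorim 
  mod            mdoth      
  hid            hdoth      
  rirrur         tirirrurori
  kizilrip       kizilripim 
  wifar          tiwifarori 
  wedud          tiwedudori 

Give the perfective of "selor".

mod and wedud both end in -d yet inflect differently (mdoth, tiwedudori), so the final letter is not what conditions the rule; the number of vowels is.
"selor" has 2 vowels. The stems with 2 vowels (wedud → tiwedudori, wifar → tiwifarori, rirrur → tirirrurori) add ti- … -ori around the stem.
So selor → tiselorori.

tiselorori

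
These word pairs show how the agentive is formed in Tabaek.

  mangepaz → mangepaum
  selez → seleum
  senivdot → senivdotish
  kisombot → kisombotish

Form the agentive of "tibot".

tibotish

selez and senivdot both begin with s- yet inflect differently (seleum, senivdotish), so the first letter is not what conditions the rule; the final letter is.
"tibot" ends in -t. The stems ending in -t (senivdot → senivdotish, kisombot → kisombotish) add -ish.
So tibot → tibotish.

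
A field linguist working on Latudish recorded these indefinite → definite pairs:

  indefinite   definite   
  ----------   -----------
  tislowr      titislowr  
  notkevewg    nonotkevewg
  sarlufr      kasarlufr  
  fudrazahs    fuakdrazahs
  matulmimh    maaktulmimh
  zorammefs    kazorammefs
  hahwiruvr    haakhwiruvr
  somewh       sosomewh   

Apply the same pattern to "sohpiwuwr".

sosohpiwuwr

sarlufr and tislowr both end in -r yet inflect differently (kasarlufr, titislowr), so the final letter is not what conditions the rule; the second-to-last letter is.
"sohpiwuwr" has second-to-last letter 'w'. The stems whose second-to-last letter is 'w' (somewh → sosomewh, notkevewg → nonotkevewg, tislowr → titislowr) repeat the first consonant+vowel as a prefix.
So sohpiwuwr → sosohpiwuwr.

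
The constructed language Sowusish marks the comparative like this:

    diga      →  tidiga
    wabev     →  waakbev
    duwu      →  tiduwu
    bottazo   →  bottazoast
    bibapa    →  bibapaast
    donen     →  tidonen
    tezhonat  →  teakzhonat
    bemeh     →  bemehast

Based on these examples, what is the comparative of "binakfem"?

bibapa and diga both end in -a yet inflect differently (bibapaast, tidiga), so the final letter is not what conditions the rule; the first letter is.
"binakfem" begins with b-. The stems beginning with b- (bottazo → bottazoast, bibapa → bibapaast, bemeh → bemehast) add -ast.
So binakfem → binakfemast.

binakfemast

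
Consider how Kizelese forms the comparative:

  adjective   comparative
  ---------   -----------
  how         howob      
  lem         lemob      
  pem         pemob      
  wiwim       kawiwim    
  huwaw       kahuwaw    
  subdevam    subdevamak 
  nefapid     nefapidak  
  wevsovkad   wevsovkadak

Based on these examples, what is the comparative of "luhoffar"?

luhoffarak

"luhoffar" has 3 vowels. The stems with 3 vowels (subdevam → subdevamak, nefapid → nefapidak, wevsovkad → wevsovkadak) add -ak.
The other patterns: stems with 1 vowel add -ob; stems with 2 vowels add the prefix ka-.
So luhoffar → luhoffarak.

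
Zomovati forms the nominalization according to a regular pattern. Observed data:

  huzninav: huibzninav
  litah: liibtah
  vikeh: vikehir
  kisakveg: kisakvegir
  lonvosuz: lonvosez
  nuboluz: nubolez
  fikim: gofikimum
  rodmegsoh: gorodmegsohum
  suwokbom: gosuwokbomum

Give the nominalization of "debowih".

"debowih" has last vowel 'i'. The one such stem in the data (fikim → gofikimum) adds go- … -um around the stem, so the same rule applies.
The other patterns: stems whose last vowel is 'a' insert -ib- after the first vowel; stems whose last vowel is 'e' add -ir; stems whose last vowel is 'u' change the last vowel to 'e'.
So debowih → godebowihum.

godebowihum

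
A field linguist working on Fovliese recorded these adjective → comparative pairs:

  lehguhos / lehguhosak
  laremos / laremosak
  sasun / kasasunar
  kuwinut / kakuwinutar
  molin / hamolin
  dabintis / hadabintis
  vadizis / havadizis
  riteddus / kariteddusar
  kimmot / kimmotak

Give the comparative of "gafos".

"gafos" has last vowel 'o'. The stems whose last vowel is 'o' (kimmot → kimmotak, lehguhos → lehguhosak, laremos → laremosak) add -ak.
So gafos → gafosak.

gafosak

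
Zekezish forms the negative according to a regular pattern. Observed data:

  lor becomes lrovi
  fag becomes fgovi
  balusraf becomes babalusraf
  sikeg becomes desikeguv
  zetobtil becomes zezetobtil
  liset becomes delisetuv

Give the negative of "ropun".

deropunuv

"ropun" has 2 vowels. The stems with 2 vowels (liset → delisetuv, sikeg → desikeguv) add de- … -uv around the stem.
So ropun → deropunuv.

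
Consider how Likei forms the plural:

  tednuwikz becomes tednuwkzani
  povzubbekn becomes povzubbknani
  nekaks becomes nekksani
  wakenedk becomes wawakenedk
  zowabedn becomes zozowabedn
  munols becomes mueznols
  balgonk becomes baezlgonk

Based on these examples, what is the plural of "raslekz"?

raslkzani

"raslekz" has second-to-last letter 'k'. The stems whose second-to-last letter is 'k' (tednuwikz → tednuwkzani, povzubbekn → povzubbknani, nekaks → nekksani) delete the last vowel and add -ani.
So raslekz → raslkzani.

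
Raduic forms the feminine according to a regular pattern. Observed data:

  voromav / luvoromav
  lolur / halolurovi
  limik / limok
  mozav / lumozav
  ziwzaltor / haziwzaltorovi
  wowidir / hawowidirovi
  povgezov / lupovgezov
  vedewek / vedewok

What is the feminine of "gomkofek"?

gomkofok

povgezov and ziwzaltor both have last vowel 'o' yet inflect differently (lupovgezov, haziwzaltorovi), so the last vowel is not what conditions the rule; the final letter is.
"gomkofek" ends in -k. The stems ending in -k (vedewek → vedewok, limik → limok) change the last vowel to 'o'.
So gomkofek → gomkofok.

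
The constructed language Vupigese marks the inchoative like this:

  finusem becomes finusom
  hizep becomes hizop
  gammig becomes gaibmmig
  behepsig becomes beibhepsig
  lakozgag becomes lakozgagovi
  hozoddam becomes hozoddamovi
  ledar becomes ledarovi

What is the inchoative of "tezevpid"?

gammig and lakozgag both end in -g yet inflect differently (gaibmmig, lakozgagovi), so the final letter is not what conditions the rule; the last vowel is.
"tezevpid" has last vowel 'i'. The stems whose last vowel is 'i' (gammig → gaibmmig, behepsig → beibhepsig) insert -ib- after the first vowel.
The other patterns: stems whose last vowel is 'e' change the last vowel to 'o'; stems whose last vowel is 'a' add -ovi.
So tezevpid → teibzevpid.

teibzevpid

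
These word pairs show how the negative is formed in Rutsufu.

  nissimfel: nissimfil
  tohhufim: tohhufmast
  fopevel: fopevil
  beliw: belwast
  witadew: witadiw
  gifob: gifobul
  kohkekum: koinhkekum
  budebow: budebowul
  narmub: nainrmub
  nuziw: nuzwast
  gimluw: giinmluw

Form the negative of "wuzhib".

wuzhbast

budebow and nuziw both end in -w yet inflect differently (budebowul, nuzwast), so the final letter is not what conditions the rule; the last vowel is.
"wuzhib" has last vowel 'i'. The stems whose last vowel is 'i' (nuziw → nuzwast, tohhufim → tohhufmast, beliw → belwast) delete the last vowel and add -ast.
The other patterns: stems whose last vowel is 'o' add -ul; stems whose last vowel is 'e' change the last vowel to 'i'; stems whose last vowel is 'u' insert -in- after the first vowel.
So wuzhib → wuzhbast.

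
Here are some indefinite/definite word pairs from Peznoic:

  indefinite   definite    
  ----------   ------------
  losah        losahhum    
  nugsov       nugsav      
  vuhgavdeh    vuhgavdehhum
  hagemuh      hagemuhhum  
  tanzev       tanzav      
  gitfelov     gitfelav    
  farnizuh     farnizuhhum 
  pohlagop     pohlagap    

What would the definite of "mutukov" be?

"mutukov" ends in -v. The stems ending in -v (nugsov → nugsav, gitfelov → gitfelav, tanzev → tanzav) change the last vowel to 'a'.
So mutukov → mutukav.

mutukav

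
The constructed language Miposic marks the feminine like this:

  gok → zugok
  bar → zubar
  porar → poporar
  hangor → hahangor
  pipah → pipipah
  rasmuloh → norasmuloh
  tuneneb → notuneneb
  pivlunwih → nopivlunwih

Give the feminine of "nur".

zunur

bar and porar both end in -r yet inflect differently (zubar, poporar), so the final letter is not what conditions the rule; the number of vowels is.
"nur" has 1 vowel. The stems with 1 vowel (gok → zugok, bar → zubar) add the prefix zu-.
The other patterns: stems with 2 vowels repeat the first consonant+vowel as a prefix; stems with 3 vowels add the prefix no-.
So nur → zunur.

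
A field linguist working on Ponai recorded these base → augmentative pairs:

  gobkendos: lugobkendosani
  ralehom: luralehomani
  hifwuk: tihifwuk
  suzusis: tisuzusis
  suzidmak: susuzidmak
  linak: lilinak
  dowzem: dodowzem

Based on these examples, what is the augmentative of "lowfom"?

lulowfomani

gobkendos and suzusis both end in -s yet inflect differently (lugobkendosani, tisuzusis), so the final letter is not what conditions the rule; the last vowel is.
"lowfom" has last vowel 'o'. The stems whose last vowel is 'o' (gobkendos → lugobkendosani, ralehom → luralehomani) add lu- … -ani around the stem.
The other patterns: stems whose last vowel is 'i' or 'u' add the prefix ti-; stems whose last vowel is 'a' or 'e' repeat the first consonant+vowel as a prefix.
So lowfom → lulowfomani.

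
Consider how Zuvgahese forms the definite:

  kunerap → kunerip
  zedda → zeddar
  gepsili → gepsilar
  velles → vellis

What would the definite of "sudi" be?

sudar

zedda and kunerap both have last vowel 'a' yet inflect differently (zeddar, kunerip), so the last vowel is not what conditions the rule; whether the stem ends in a vowel or a consonant is.
"sudi" ends in a vowel. The stems ending in a vowel (gepsili → gepsilar, zedda → zeddar) drop the final letter and add -ar.
The other pattern: stems ending in a consonant change the last vowel to 'i'.
So sudi → sudar.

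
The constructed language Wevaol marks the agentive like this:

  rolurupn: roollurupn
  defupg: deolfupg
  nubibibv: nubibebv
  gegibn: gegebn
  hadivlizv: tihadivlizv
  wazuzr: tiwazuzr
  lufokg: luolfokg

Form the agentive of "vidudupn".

violdudupn

hadivlizv and nubibibv both end in -v yet inflect differently (tihadivlizv, nubibebv), so the final letter is not what conditions the rule; the second-to-last letter is.
"vidudupn" has second-to-last letter 'p'. The stems whose second-to-last letter is 'p' (rolurupn → roollurupn, defupg → deolfupg) insert -ol- after the first vowel.
So vidudupn → violdudupn.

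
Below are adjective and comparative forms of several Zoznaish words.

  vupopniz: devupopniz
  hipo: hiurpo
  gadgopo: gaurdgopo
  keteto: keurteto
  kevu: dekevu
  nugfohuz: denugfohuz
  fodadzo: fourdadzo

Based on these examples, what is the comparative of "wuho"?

keteto and kevu both begin with k- yet inflect differently (keurteto, dekevu), so the first letter is not what conditions the rule; the final letter is.
"wuho" ends in -o. The stems ending in -o (fodadzo → fourdadzo, keteto → keurteto, hipo → hiurpo) insert -ur- after the first vowel.
So wuho → wuurho.

wuurho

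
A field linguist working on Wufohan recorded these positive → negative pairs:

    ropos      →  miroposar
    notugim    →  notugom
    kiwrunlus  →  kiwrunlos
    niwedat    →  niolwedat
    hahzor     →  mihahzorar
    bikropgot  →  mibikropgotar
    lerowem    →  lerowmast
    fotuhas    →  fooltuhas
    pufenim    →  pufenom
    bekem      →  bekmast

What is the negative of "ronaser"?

ronasrast

"ronaser" has last vowel 'e'. The stems whose last vowel is 'e' (bekem → bekmast, lerowem → lerowmast) delete the last vowel and add -ast.
The other patterns: stems whose last vowel is 'o' add mi- … -ar around the stem; stems whose last vowel is 'i' or 'u' change the last vowel to 'o'; stems whose last vowel is 'a' insert -ol- after the first vowel.
So ronaser → ronasrast.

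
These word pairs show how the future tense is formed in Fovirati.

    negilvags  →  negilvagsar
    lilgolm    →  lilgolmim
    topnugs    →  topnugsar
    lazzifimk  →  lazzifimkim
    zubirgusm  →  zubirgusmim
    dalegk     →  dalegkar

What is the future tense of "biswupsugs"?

dalegk and lazzifimk both end in -k yet inflect differently (dalegkar, lazzifimkim), so the final letter is not what conditions the rule; the second-to-last letter is.
"biswupsugs" has second-to-last letter 'g'. The stems whose second-to-last letter is 'g' (topnugs → topnugsar, dalegk → dalegkar, negilvags → negilvagsar) add -ar.
So biswupsugs → biswupsugsar.

biswupsugsar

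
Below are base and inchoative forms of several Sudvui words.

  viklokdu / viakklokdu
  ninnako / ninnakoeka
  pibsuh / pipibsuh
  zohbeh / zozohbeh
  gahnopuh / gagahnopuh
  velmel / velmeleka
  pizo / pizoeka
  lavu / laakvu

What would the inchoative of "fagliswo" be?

"fagliswo" ends in -o. The stems ending in -o (pizo → pizoeka, ninnako → ninnakoeka) add -eka.
So fagliswo → fagliswoeka.

fagliswoeka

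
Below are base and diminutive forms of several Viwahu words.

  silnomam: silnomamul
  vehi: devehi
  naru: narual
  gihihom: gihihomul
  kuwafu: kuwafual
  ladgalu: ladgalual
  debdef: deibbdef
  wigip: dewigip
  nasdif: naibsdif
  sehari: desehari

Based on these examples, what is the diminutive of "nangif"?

"nangif" ends in -f. The stems ending in -f (nasdif → naibsdif, debdef → deibbdef) insert -ib- after the first vowel.
The other patterns: stems ending in -m add -ul; stems ending in -u add -al; stems ending in -i or -p add the prefix de-.
So nangif → naibngif.

naibngif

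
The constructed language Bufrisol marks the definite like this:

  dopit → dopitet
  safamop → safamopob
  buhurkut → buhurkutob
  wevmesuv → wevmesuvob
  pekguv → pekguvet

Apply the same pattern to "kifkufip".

wevmesuv and pekguv both end in -v yet inflect differently (wevmesuvob, pekguvet), so the final letter is not what conditions the rule; the number of vowels is.
"kifkufip" has 3 vowels. The stems with 3 vowels (wevmesuv → wevmesuvob, buhurkut → buhurkutob, safamop → safamopob) add -ob.
So kifkufip → kifkufipob.

kifkufipob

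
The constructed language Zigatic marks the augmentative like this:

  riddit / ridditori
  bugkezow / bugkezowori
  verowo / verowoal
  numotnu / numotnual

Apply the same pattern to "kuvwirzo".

"kuvwirzo" ends in a vowel. The stems ending in a vowel (verowo → verowoal, numotnu → numotnual) add -al.
The other pattern: stems ending in a consonant add -ori.
So kuvwirzo → kuvwirzoal.

kuvwirzoal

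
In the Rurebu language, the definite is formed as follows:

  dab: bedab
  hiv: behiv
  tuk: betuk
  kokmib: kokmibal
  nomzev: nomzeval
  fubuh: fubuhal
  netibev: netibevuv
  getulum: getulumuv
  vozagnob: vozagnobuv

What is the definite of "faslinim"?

faslinimuv

dab and kokmib both end in -b yet inflect differently (bedab, kokmibal), so the final letter is not what conditions the rule; the number of vowels is.
"faslinim" has 3 vowels. The stems with 3 vowels (netibev → netibevuv, getulum → getulumuv, vozagnob → vozagnobuv) add -uv.
So faslinim → faslinimuv.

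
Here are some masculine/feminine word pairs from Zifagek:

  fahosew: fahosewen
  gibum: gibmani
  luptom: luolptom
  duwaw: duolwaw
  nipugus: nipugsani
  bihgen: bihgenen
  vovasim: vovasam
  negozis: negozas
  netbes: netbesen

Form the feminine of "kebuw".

nipugus and netbes both end in -s yet inflect differently (nipugsani, netbesen), so the final letter is not what conditions the rule; the last vowel is.
"kebuw" has last vowel 'u'. The stems whose last vowel is 'u' (gibum → gibmani, nipugus → nipugsani) delete the last vowel and add -ani.
The other patterns: stems whose last vowel is 'e' add -en; stems whose last vowel is 'i' change the last vowel to 'a'; stems whose last vowel is 'a' or 'o' insert -ol- after the first vowel.
So kebuw → kebwani.

kebwani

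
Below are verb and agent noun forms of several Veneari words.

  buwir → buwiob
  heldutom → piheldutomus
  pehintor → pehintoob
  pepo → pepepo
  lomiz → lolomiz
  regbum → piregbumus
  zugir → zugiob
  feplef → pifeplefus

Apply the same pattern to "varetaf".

pivaretafus

"varetaf" ends in -f. The one such stem in the data (feplef → pifeplefus) adds pi- … -us around the stem, so the same rule applies.
So varetaf → pivaretafus.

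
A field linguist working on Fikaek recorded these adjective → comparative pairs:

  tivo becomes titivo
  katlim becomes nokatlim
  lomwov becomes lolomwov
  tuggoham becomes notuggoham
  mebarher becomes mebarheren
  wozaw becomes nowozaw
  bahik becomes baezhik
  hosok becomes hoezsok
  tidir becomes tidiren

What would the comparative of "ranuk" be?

tidir and bahik both have last vowel 'i' yet inflect differently (tidiren, baezhik), so the last vowel is not what conditions the rule; the final letter is.
"ranuk" ends in -k. The stems ending in -k (bahik → baezhik, hosok → hoezsok) insert -ez- after the first vowel.
The other patterns: stems ending in -r add -en; stems ending in -m or -w add the prefix no-; stems ending in -o or -v repeat the first consonant+vowel as a prefix.
So ranuk → raeznuk.

raeznuk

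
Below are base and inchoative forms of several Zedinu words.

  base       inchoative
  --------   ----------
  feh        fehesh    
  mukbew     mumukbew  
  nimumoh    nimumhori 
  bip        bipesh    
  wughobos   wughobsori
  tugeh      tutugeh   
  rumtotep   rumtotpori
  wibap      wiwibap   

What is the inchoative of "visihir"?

bip and wibap both end in -p yet inflect differently (bipesh, wiwibap), so the final letter is not what conditions the rule; the number of vowels is.
"visihir" has 3 vowels. The stems with 3 vowels (nimumoh → nimumhori, rumtotep → rumtotpori, wughobos → wughobsori) delete the last vowel and add -ori.
So visihir → visihrori.

visihrori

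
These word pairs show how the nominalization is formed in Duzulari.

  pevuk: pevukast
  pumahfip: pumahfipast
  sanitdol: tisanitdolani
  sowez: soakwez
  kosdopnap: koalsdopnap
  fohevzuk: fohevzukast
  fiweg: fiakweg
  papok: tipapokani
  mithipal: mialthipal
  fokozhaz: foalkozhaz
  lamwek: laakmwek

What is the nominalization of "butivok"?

pevuk and papok both end in -k yet inflect differently (pevukast, tipapokani), so the final letter is not what conditions the rule; the last vowel is.
"butivok" has last vowel 'o'. The stems whose last vowel is 'o' (papok → tipapokani, sanitdol → tisanitdolani) add ti- … -ani around the stem.
So butivok → tibutivokani.

tibutivokani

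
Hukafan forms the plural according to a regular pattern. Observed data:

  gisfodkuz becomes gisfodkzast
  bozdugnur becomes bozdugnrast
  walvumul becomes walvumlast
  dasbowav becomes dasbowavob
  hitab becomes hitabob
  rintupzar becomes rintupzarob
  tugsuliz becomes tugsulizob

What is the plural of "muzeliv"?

bozdugnur and rintupzar both end in -r yet inflect differently (bozdugnrast, rintupzarob), so the final letter is not what conditions the rule; the last vowel is.
"muzeliv" has last vowel 'i'. The one such stem in the data (tugsuliz → tugsulizob) adds -ob, so the same rule applies.
The other pattern: stems whose last vowel is 'u' delete the last vowel and add -ast.
So muzeliv → muzelivob.

muzelivob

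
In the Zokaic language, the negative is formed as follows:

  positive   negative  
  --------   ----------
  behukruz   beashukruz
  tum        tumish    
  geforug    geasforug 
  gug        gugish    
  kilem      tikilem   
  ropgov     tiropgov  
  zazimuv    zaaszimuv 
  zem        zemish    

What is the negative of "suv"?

zem and kilem both end in -m yet inflect differently (zemish, tikilem), so the final letter is not what conditions the rule; the number of vowels is.
"suv" has 1 vowel. The stems with 1 vowel (gug → gugish, zem → zemish, tum → tumish) add -ish.
The other patterns: stems with 2 vowels add the prefix ti-; stems with 3 vowels insert -as- after the first vowel.
So suv → suvish.

suvish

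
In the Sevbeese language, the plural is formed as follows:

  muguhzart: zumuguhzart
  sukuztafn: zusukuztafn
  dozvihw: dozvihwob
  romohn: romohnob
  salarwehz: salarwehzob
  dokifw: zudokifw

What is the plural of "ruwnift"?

zuruwnift

"ruwnift" has second-to-last letter 'f'. The stems whose second-to-last letter is 'f' (sukuztafn → zusukuztafn, dokifw → zudokifw) add the prefix zu-.
The other pattern: stems whose second-to-last letter is 'h' add -ob.
So ruwnift → zuruwnift.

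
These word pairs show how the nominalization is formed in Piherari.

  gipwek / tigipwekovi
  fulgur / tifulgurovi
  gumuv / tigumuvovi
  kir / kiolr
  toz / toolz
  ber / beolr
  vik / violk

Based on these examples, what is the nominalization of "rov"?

fulgur and kir both end in -r yet inflect differently (tifulgurovi, kiolr), so the final letter is not what conditions the rule; the number of vowels is.
"rov" has 1 vowel. The stems with 1 vowel (kir → kiolr, toz → toolz, ber → beolr) insert -ol- after the first vowel.
So rov → roolv.

roolv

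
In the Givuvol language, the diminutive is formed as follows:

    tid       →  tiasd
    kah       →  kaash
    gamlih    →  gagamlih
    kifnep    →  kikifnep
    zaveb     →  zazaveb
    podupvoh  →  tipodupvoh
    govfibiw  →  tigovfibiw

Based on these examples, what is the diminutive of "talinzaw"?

"talinzaw" has 3 vowels. The stems with 3 vowels (podupvoh → tipodupvoh, govfibiw → tigovfibiw) add the prefix ti-.
The other patterns: stems with 1 vowel insert -as- after the first vowel; stems with 2 vowels repeat the first consonant+vowel as a prefix.
So talinzaw → titalinzaw.

titalinzaw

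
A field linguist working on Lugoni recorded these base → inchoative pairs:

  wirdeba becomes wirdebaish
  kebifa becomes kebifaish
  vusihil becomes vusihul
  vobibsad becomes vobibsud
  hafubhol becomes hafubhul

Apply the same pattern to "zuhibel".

zuhibul

"zuhibel" ends in -l. The stems ending in -l (vusihil → vusihul, hafubhol → hafubhul) change the last vowel to 'u'.
So zuhibel → zuhibul.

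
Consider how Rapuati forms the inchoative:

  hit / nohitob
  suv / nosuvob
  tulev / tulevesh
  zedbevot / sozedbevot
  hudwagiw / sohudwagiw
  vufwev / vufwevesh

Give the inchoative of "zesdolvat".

suv and tulev both end in -v yet inflect differently (nosuvob, tulevesh), so the final letter is not what conditions the rule; the number of vowels is.
"zesdolvat" has 3 vowels. The stems with 3 vowels (zedbevot → sozedbevot, hudwagiw → sohudwagiw) add the prefix so-.
The other patterns: stems with 1 vowel add no- … -ob around the stem; stems with 2 vowels add -esh.
So zesdolvat → sozesdolvat.

sozesdolvat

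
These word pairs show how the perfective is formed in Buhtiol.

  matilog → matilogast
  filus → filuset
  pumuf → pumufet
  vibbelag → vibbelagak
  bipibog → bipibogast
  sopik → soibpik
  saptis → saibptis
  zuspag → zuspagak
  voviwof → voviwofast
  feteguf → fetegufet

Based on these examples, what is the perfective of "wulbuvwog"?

wulbuvwogast

matilog and zuspag both end in -g yet inflect differently (matilogast, zuspagak), so the final letter is not what conditions the rule; the last vowel is.
"wulbuvwog" has last vowel 'o'. The stems whose last vowel is 'o' (voviwof → voviwofast, matilog → matilogast, bipibog → bipibogast) add -ast.
The other patterns: stems whose last vowel is 'a' add -ak; stems whose last vowel is 'u' add -et; stems whose last vowel is 'i' insert -ib- after the first vowel.
So wulbuvwog → wulbuvwogast.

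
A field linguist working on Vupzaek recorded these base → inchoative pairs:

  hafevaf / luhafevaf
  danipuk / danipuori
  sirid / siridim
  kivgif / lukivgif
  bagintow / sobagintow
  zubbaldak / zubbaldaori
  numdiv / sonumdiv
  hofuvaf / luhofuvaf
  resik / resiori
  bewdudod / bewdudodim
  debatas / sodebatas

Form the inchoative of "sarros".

sosarros

"sarros" ends in -s. The one such stem in the data (debatas → sodebatas) adds the prefix so-, so the same rule applies.
So sarros → sosarros.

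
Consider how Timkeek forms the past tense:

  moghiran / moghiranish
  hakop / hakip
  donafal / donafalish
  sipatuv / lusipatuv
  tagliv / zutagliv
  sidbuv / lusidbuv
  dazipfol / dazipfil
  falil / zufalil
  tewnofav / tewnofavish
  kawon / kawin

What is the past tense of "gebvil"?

sipatuv and tewnofav both end in -v yet inflect differently (lusipatuv, tewnofavish), so the final letter is not what conditions the rule; the last vowel is.
"gebvil" has last vowel 'i'. The stems whose last vowel is 'i' (falil → zufalil, tagliv → zutagliv) add the prefix zu-.
The other patterns: stems whose last vowel is 'u' add the prefix lu-; stems whose last vowel is 'a' add -ish; stems whose last vowel is 'o' change the last vowel to 'i'.
So gebvil → zugebvil.

zugebvil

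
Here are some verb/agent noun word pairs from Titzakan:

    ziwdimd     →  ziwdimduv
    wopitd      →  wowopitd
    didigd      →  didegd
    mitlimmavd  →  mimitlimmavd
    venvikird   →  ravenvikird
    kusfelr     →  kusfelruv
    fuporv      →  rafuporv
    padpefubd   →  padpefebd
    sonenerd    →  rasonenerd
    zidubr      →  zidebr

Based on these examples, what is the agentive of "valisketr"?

vavalisketr

wopitd and sonenerd both end in -d yet inflect differently (wowopitd, rasonenerd), so the final letter is not what conditions the rule; the second-to-last letter is.
"valisketr" has second-to-last letter 't'. The one such stem in the data (wopitd → wowopitd) repeats the first consonant+vowel as a prefix (as does mitlimmavd), so the same rule applies.
The other patterns: stems whose second-to-last letter is 'r' add the prefix ra-; stems whose second-to-last letter is 'l' or 'm' add -uv; stems whose second-to-last letter is 'b' or 'g' change the last vowel to 'e'.
So valisketr → vavalisketr.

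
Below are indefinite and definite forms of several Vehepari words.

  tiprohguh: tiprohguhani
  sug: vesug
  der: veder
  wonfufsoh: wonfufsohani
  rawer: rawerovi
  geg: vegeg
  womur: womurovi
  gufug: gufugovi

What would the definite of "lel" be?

der and rawer both end in -r yet inflect differently (veder, rawerovi), so the final letter is not what conditions the rule; the number of vowels is.
"lel" has 1 vowel. The stems with 1 vowel (der → veder, sug → vesug, geg → vegeg) add the prefix ve-.
The other patterns: stems with 2 vowels add -ovi; stems with 3 vowels add -ani.
So lel → velel.

velel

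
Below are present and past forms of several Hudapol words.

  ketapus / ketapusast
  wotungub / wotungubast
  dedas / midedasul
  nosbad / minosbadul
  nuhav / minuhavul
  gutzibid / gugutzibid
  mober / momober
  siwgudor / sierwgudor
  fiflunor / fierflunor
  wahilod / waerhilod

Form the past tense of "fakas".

mifakasul

ketapus and dedas both end in -s yet inflect differently (ketapusast, midedasul), so the final letter is not what conditions the rule; the last vowel is.
"fakas" has last vowel 'a'. The stems whose last vowel is 'a' (dedas → midedasul, nosbad → minosbadul, nuhav → minuhavul) add mi- … -ul around the stem.
So fakas → mifakasul.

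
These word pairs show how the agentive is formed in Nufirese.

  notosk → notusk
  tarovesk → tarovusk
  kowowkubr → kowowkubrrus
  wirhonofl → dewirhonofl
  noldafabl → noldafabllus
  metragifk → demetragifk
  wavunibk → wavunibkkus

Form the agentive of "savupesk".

savupusk

wavunibk and metragifk both end in -k yet inflect differently (wavunibkkus, demetragifk), so the final letter is not what conditions the rule; the second-to-last letter is.
"savupesk" has second-to-last letter 's'. The stems whose second-to-last letter is 's' (tarovesk → tarovusk, notosk → notusk) change the last vowel to 'u'.
So savupesk → savupusk.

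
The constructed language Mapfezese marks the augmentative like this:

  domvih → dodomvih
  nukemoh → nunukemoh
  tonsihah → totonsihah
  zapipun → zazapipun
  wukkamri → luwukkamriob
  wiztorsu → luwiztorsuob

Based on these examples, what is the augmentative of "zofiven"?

zozofiven

"zofiven" ends in a consonant. The stems ending in a consonant (domvih → dodomvih, nukemoh → nunukemoh, tonsihah → totonsihah) repeat the first consonant+vowel as a prefix.
The other pattern: stems ending in a vowel add lu- … -ob around the stem.
So zofiven → zozofiven.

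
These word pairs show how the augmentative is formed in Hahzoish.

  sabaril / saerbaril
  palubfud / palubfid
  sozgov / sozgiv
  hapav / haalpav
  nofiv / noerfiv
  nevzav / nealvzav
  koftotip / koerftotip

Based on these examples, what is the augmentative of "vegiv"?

veergiv

"vegiv" has last vowel 'i'. The stems whose last vowel is 'i' (sabaril → saerbaril, koftotip → koerftotip, nofiv → noerfiv) insert -er- after the first vowel.
So vegiv → veergiv.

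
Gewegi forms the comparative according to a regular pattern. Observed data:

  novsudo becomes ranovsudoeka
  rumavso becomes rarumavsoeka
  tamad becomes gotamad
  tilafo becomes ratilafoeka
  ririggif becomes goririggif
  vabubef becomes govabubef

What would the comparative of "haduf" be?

gohaduf

tilafo and tamad both begin with t- yet inflect differently (ratilafoeka, gotamad), so the first letter is not what conditions the rule; whether the stem ends in a vowel or a consonant is.
"haduf" ends in a consonant. The stems ending in a consonant (tamad → gotamad, ririggif → goririggif, vabubef → govabubef) add the prefix go-.
The other pattern: stems ending in a vowel add ra- … -eka around the stem.
So haduf → gohaduf.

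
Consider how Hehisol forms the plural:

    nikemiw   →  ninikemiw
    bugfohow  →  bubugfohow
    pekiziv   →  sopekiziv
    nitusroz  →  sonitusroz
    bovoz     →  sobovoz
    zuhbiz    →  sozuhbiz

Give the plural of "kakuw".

"kakuw" ends in -w. The stems ending in -w (nikemiw → ninikemiw, bugfohow → bubugfohow) repeat the first consonant+vowel as a prefix.
So kakuw → kakakuw.

kakakuw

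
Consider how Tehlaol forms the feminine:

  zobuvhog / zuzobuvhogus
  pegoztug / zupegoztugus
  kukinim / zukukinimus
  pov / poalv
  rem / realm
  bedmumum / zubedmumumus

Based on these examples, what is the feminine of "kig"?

"kig" has 1 vowel. The stems with 1 vowel (pov → poalv, rem → realm) insert -al- after the first vowel.
The other pattern: stems with 3 vowels add zu- … -us around the stem.
So kig → kialg.

kialg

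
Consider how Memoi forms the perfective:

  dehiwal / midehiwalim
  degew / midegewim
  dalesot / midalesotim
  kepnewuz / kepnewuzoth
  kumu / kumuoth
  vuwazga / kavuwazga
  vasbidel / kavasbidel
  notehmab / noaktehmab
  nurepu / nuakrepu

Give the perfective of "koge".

kogeoth

"koge" begins with k-. The stems beginning with k- (kepnewuz → kepnewuzoth, kumu → kumuoth) add -oth.
The other patterns: stems beginning with d- add mi- … -im around the stem; stems beginning with v- add the prefix ka-; stems beginning with n- insert -ak- after the first vowel.
So koge → kogeoth.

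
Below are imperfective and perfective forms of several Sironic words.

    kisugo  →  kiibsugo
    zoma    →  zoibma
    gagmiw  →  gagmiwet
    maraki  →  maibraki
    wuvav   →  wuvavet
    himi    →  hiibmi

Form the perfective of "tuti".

tuibti

wuvav and zoma both have last vowel 'a' yet inflect differently (wuvavet, zoibma), so the last vowel is not what conditions the rule; whether the stem ends in a vowel or a consonant is.
"tuti" ends in a vowel. The stems ending in a vowel (zoma → zoibma, kisugo → kiibsugo, himi → hiibmi) insert -ib- after the first vowel.
So tuti → tuibti.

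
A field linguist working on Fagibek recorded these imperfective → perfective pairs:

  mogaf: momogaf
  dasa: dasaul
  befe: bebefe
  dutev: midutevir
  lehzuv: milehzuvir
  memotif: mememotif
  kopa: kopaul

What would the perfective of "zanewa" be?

kopa and mogaf both have last vowel 'a' yet inflect differently (kopaul, momogaf), so the last vowel is not what conditions the rule; the final letter is.
"zanewa" ends in -a. The stems ending in -a (kopa → kopaul, dasa → dasaul) add -ul.
The other patterns: stems ending in -v add mi- … -ir around the stem; stems ending in -e or -f repeat the first consonant+vowel as a prefix.
So zanewa → zanewaul.

zanewaul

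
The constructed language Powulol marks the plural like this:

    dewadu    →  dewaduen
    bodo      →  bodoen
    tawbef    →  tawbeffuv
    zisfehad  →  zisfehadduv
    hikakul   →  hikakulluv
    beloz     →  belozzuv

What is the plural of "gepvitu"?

"gepvitu" ends in a vowel. The stems ending in a vowel (dewadu → dewaduen, bodo → bodoen) add -en.
So gepvitu → gepvituen.

gepvituen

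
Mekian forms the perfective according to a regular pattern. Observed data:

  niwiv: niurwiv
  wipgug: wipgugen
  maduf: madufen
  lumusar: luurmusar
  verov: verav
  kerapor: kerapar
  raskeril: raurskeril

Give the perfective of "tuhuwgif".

kerapor and lumusar both end in -r yet inflect differently (kerapar, luurmusar), so the final letter is not what conditions the rule; the last vowel is.
"tuhuwgif" has last vowel 'i'. The stems whose last vowel is 'i' (raskeril → raurskeril, niwiv → niurwiv) insert -ur- after the first vowel.
The other patterns: stems whose last vowel is 'o' change the last vowel to 'a'; stems whose last vowel is 'u' add -en.
So tuhuwgif → tuurhuwgif.

tuurhuwgif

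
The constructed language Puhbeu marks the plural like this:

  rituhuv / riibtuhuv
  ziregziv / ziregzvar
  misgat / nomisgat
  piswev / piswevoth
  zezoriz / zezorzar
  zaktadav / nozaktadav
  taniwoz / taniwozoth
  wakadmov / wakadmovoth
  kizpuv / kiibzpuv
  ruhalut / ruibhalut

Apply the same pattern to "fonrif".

rituhuv and ziregziv both end in -v yet inflect differently (riibtuhuv, ziregzvar), so the final letter is not what conditions the rule; the last vowel is.
"fonrif" has last vowel 'i'. The stems whose last vowel is 'i' (zezoriz → zezorzar, ziregziv → ziregzvar) delete the last vowel and add -ar.
The other patterns: stems whose last vowel is 'u' insert -ib- after the first vowel; stems whose last vowel is 'a' add the prefix no-; stems whose last vowel is 'e' or 'o' add -oth.
So fonrif → fonrfar.

fonrfar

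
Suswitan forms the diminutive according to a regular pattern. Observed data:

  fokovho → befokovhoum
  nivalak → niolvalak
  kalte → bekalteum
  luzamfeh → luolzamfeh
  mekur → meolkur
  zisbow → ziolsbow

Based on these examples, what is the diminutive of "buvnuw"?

buolvnuw

zisbow and fokovho both have last vowel 'o' yet inflect differently (ziolsbow, befokovhoum), so the last vowel is not what conditions the rule; whether the stem ends in a vowel or a consonant is.
"buvnuw" ends in a consonant. The stems ending in a consonant (mekur → meolkur, luzamfeh → luolzamfeh, zisbow → ziolsbow) insert -ol- after the first vowel.
So buvnuw → buolvnuw.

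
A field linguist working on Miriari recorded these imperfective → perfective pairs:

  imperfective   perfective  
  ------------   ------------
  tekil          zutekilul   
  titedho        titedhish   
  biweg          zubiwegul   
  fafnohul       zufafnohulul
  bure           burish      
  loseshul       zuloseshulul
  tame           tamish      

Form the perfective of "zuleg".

biweg and bure both have last vowel 'e' yet inflect differently (zubiwegul, burish), so the last vowel is not what conditions the rule; whether the stem ends in a vowel or a consonant is.
"zuleg" ends in a consonant. The stems ending in a consonant (tekil → zutekilul, fafnohul → zufafnohulul, biweg → zubiwegul) add zu- … -ul around the stem.
The other pattern: stems ending in a vowel drop the final letter and add -ish.
So zuleg → zuzulegul.

zuzulegul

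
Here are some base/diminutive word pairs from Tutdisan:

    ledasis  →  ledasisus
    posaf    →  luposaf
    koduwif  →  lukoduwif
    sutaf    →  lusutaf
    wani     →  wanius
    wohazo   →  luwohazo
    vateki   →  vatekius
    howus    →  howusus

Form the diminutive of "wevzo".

luwevzo

koduwif and wani both have last vowel 'i' yet inflect differently (lukoduwif, wanius), so the last vowel is not what conditions the rule; the final letter is.
"wevzo" ends in -o. The one such stem in the data (wohazo → luwohazo) adds the prefix lu-, so the same rule applies.
So wevzo → luwevzo.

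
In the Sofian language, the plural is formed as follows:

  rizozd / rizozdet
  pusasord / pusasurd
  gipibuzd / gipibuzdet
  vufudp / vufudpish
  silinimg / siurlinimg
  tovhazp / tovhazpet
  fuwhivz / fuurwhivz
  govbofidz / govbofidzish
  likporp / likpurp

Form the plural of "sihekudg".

"sihekudg" has second-to-last letter 'd'. The stems whose second-to-last letter is 'd' (govbofidz → govbofidzish, vufudp → vufudpish) add -ish.
So sihekudg → sihekudgish.

sihekudgish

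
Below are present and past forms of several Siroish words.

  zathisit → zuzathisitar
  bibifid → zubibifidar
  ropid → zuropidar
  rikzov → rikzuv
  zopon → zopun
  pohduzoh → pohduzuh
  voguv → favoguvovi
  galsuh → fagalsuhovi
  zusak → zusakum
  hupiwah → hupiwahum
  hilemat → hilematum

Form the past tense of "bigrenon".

bigrenun

rikzov and voguv both end in -v yet inflect differently (rikzuv, favoguvovi), so the final letter is not what conditions the rule; the last vowel is.
"bigrenon" has last vowel 'o'. The stems whose last vowel is 'o' (rikzov → rikzuv, zopon → zopun, pohduzoh → pohduzuh) change the last vowel to 'u'.
So bigrenon → bigrenun.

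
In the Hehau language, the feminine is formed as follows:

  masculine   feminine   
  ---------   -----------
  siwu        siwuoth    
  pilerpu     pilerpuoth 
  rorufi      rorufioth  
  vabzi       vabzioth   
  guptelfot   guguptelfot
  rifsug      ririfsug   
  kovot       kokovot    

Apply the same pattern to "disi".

siwu and rifsug both have last vowel 'u' yet inflect differently (siwuoth, ririfsug), so the last vowel is not what conditions the rule; whether the stem ends in a vowel or a consonant is.
"disi" ends in a vowel. The stems ending in a vowel (siwu → siwuoth, pilerpu → pilerpuoth, rorufi → rorufioth) add -oth.
The other pattern: stems ending in a consonant repeat the first consonant+vowel as a prefix.
So disi → disioth.

disioth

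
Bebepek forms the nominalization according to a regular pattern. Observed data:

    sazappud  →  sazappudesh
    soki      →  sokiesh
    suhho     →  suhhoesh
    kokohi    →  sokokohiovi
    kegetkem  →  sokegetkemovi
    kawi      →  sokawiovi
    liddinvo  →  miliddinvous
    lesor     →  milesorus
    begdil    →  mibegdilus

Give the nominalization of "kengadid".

"kengadid" begins with k-. The stems beginning with k- (kokohi → sokokohiovi, kegetkem → sokegetkemovi, kawi → sokawiovi) add so- … -ovi around the stem.
So kengadid → sokengadidovi.

sokengadidovi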